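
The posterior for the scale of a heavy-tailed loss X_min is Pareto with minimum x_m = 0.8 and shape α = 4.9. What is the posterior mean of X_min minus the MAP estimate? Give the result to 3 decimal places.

0.205

The Pareto density is strictly decreasing on [x_m, ∞), so the mode is x_m = 0.800.
Mean = α·x_m/(α−1) = 4.9·0.8/3.9 = 1.005.
Difference = 1.005 − 0.800 = 0.205.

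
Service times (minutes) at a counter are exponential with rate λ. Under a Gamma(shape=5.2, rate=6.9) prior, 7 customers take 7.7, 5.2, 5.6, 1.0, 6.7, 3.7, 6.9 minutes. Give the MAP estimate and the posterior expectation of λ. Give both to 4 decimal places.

MAP estimate = 0.2563, posterior expectation = 0.2792

Σ times = 36.8. Posterior: Gamma(shape = 5.2+7 = 12.2, rate = 6.9+36.8 = 43.7).
Mode = (α−1)/β = 11.2/43.7 = 0.2563.
Mean = α/β = 12.2/43.7 = 0.2792.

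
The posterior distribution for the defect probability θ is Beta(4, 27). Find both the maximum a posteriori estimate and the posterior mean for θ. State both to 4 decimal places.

maximum a posteriori estimate = 0.1034, posterior mean = 0.1290

Mode = (4−1)/(4+27−2) = 3/29 = 0.1034.
Mean = 4/(4+27) = 4/31 = 0.1290.
The posterior is right-skewed, so the mean exceeds the mode.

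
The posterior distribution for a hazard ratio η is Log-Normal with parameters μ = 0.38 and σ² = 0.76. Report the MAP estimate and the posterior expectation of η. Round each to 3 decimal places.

MAP: 0.684. Posterior mean: 2.138.

Mode = exp(μ − σ²) = exp(-0.38) = 0.684.
Mean = exp(μ + σ²/2) = exp(0.760) = 2.138.
The mean is pulled above the mode by the posterior's right skew.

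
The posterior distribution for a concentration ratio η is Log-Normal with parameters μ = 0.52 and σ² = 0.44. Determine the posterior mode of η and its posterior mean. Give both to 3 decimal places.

Mode = exp(μ − σ²) = exp(0.08) = 1.083.
Mean = exp(μ + σ²/2) = exp(0.740) = 2.096.
Right-skewed posterior ⇒ mode < mean.

MAP = 1.083, posterior mean = 2.096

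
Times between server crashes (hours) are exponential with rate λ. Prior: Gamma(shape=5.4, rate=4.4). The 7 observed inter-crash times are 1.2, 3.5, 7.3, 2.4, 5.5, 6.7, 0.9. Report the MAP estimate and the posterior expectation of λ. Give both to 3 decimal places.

Σ times = 27.5. Posterior: Gamma(shape = 5.4+7 = 12.4, rate = 4.4+27.5 = 31.9).
Mode = (α−1)/β = 11.4/31.9 = 0.357.
Mean = α/β = 12.4/31.9 = 0.389.
Right-skewed posterior ⇒ mode < mean.

MAP: 0.357. Posterior mean: 0.389.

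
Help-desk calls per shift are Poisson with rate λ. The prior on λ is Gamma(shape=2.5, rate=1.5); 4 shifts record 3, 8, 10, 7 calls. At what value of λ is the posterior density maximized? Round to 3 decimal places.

5.364

Σ counts = 28. Posterior: Gamma(shape = 2.5+28 = 30.5, rate = 1.5+4 = 5.5).
Mode = (α−1)/β = 29.5/5.5 = 5.364.
Mean = α/β = 30.5/5.5 = 5.545.
This is the posterior mode — the MAP estimate.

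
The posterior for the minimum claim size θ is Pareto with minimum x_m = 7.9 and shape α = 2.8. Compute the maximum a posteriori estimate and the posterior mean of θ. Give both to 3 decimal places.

MAP: 7.900. Posterior mean: 12.289.

The Pareto density is strictly decreasing on [x_m, ∞), so the mode is x_m = 7.900.
Mean = α·x_m/(α−1) = 2.8·7.9/1.8 = 12.289.
The posterior is right-skewed, so the mean exceeds the mode.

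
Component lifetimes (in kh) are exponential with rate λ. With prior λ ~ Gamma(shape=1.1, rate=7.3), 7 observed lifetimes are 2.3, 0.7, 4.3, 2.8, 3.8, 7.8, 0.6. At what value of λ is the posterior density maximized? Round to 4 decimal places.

Σ times = 22.3. Posterior: Gamma(shape = 1.1+7 = 8.1, rate = 7.3+22.3 = 29.6).
Mode = (α−1)/β = 7.1/29.6 = 0.2399.
Mean = α/β = 8.1/29.6 = 0.2736.
This is the posterior mode — the MAP estimate.

0.2399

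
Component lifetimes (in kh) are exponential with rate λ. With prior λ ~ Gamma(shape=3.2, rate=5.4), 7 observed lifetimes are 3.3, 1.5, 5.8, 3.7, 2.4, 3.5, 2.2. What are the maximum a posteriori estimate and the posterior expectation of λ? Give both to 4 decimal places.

Σ times = 22.4. Posterior: Gamma(shape = 3.2+7 = 10.2, rate = 5.4+22.4 = 27.8).
Mode = (α−1)/β = 9.2/27.8 = 0.3309.
Mean = α/β = 10.2/27.8 = 0.3669.
Mean > mode: the posterior has a right tail.

MAP = 0.3309; posterior mean = 0.3669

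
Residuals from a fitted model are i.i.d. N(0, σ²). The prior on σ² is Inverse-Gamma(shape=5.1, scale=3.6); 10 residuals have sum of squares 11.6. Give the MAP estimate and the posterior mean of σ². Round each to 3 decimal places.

MAP = 0.847, posterior mean = 1.033

Posterior: Inverse-Gamma(shape = 5.1+10/2 = 10.1, scale = 3.6+11.6/2 = 9.4).
Mode = β/(α+1) = 9.4/11.1 = 0.847.
Mean = β/(α−1) = 9.4/9.1 = 1.033.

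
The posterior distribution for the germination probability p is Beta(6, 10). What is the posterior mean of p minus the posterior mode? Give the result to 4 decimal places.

Mode = (6−1)/(6+10−2) = 5/14 = 0.3571.
Mean = 6/(6+10) = 6/16 = 0.3750.
Difference = 0.3750 − 0.3571 = 0.0179.
Right-skewed posterior ⇒ mode < mean.

0.0179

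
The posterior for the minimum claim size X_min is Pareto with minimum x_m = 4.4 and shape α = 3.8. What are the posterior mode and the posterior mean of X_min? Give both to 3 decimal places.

posterior mode = 4.400, posterior mean = 5.971

The Pareto density is strictly decreasing on [x_m, ∞), so the mode is x_m = 4.400.
Mean = α·x_m/(α−1) = 3.8·4.4/2.8 = 5.971.
Right-skewed posterior ⇒ mode < mean.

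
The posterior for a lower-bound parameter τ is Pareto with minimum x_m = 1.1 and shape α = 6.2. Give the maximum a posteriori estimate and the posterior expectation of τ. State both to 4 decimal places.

The Pareto density is strictly decreasing on [x_m, ∞), so the mode is x_m = 1.1000.
Mean = α·x_m/(α−1) = 6.2·1.1/5.2 = 1.3115.

maximum a posteriori estimate = 1.1000, posterior expectation = 1.3115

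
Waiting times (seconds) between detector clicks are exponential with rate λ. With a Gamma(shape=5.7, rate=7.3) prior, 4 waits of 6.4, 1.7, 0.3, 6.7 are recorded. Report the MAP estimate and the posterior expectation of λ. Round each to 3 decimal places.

Σ times = 15.1. Posterior: Gamma(shape = 5.7+4 = 9.7, rate = 7.3+15.1 = 22.4).
Mode = (α−1)/β = 8.7/22.4 = 0.388.
Mean = α/β = 9.7/22.4 = 0.433.
Mean > mode: the posterior has a right tail.

MAP: 0.388. Posterior mean: 0.433.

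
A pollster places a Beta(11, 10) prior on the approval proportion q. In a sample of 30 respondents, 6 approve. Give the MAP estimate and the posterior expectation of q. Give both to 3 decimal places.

MAP: 0.327. Posterior mean: 0.333.

Posterior: Beta(11+6, 10+24) = Beta(17, 34).
Mode = (17−1)/(17+34−2) = 16/49 = 0.327.
Mean = 17/(17+34) = 17/51 = 0.333.
Mean > mode: the posterior has a right tail.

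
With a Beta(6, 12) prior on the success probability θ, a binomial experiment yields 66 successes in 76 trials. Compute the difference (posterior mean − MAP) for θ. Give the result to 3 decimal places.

Posterior: Beta(6+66, 12+10) = Beta(72, 22).
Mode = (72−1)/(72+22−2) = 71/92 = 0.772.
Mean = 72/(72+22) = 72/94 = 0.766.
Difference = 0.766 − 0.772 = -0.006.
The posterior is left-skewed, so the mode exceeds the mean.

-0.006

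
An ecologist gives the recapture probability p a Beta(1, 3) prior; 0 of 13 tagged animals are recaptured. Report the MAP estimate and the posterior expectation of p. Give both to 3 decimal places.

Posterior: Beta(1+0, 3+13) = Beta(1, 16).
Since α = 1 ≤ 1 and β > 1, the Beta density is monotone decreasing on [0,1]; the mode is at 0.
Mean = 1/(1+16) = 0.059.
The posterior is right-skewed, so the mean exceeds the mode.

MAP = 0.000, posterior mean = 0.059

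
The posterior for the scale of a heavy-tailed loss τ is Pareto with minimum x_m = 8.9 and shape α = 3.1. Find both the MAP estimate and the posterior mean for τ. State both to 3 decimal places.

The Pareto density is strictly decreasing on [x_m, ∞), so the mode is x_m = 8.900.
Mean = α·x_m/(α−1) = 3.1·8.9/2.1 = 13.138.

MAP: 8.900. Posterior mean: 13.138.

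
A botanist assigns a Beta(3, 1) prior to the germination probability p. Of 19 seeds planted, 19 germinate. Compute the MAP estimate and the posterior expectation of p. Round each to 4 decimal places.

MAP = 1.0000, posterior mean = 0.9565

Posterior: Beta(3+19, 1+0) = Beta(22, 1).
Since β = 1 ≤ 1 and α > 1, the Beta density is monotone increasing on [0,1]; the mode is at 1.
Mean = 22/(22+1) = 0.9565.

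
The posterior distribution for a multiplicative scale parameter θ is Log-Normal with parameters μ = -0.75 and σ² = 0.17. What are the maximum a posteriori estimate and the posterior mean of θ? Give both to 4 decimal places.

maximum a posteriori estimate = 0.3985, posterior mean = 0.5143

Mode = exp(μ − σ²) = exp(-0.92) = 0.3985.
Mean = exp(μ + σ²/2) = exp(-0.665) = 0.5143.
Mean > mode: the posterior has a right tail.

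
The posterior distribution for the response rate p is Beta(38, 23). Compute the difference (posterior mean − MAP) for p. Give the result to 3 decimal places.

-0.004

Mode = (38−1)/(38+23−2) = 37/59 = 0.627.
Mean = 38/(38+23) = 38/61 = 0.623.
Difference = 0.623 − 0.627 = -0.004.
Mode > mean: the posterior has a left tail.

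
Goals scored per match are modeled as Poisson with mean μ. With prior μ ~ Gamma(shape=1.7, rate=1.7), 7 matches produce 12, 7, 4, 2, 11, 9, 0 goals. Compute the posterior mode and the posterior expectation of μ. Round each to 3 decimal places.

posterior mode = 5.253, posterior expectation = 5.368

Σ counts = 45. Posterior: Gamma(shape = 1.7+45 = 46.7, rate = 1.7+7 = 8.7).
Mode = (α−1)/β = 45.7/8.7 = 5.253.
Mean = α/β = 46.7/8.7 = 5.368.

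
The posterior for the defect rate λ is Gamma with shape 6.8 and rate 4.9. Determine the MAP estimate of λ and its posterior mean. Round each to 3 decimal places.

MAP = 1.184; posterior mean = 1.388

Mode = (α−1)/β = 5.8/4.9 = 1.184.
Mean = α/β = 6.8/4.9 = 1.388.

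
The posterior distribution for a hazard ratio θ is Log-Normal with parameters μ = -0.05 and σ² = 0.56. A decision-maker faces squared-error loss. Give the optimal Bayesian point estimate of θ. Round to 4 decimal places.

Mode = exp(μ − σ²) = exp(-0.61) = 0.5434.
Mean = exp(μ + σ²/2) = exp(0.230) = 1.2586.
Squared-error loss ⇒ the optimal estimator is the posterior mean.

1.2586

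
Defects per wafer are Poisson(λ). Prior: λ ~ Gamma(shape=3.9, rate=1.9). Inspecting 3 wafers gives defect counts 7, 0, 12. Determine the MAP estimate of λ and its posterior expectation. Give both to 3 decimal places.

Σ counts = 19. Posterior: Gamma(shape = 3.9+19 = 22.9, rate = 1.9+3 = 4.9).
Mode = (α−1)/β = 21.9/4.9 = 4.469.
Mean = α/β = 22.9/4.9 = 4.673.

MAP estimate = 4.469, posterior expectation = 4.673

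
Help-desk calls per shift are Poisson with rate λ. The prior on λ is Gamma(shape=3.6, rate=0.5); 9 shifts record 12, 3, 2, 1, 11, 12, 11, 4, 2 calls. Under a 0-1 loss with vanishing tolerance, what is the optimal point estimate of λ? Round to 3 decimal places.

6.379

Σ counts = 58. Posterior: Gamma(shape = 3.6+58 = 61.6, rate = 0.5+9 = 9.5).
Mode = (α−1)/β = 60.6/9.5 = 6.379.
Mean = α/β = 61.6/9.5 = 6.484.
This is the posterior mode — the MAP estimate.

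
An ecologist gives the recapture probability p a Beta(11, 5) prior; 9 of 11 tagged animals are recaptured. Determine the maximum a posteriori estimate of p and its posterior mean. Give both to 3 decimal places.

Posterior: Beta(11+9, 5+2) = Beta(20, 7).
Mode = (20−1)/(20+7−2) = 19/25 = 0.760.
Mean = 20/(20+7) = 20/27 = 0.741.

p_MAP = 0.760, E[p|data] = 0.741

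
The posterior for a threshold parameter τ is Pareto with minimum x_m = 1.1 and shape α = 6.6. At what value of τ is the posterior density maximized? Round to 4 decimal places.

The Pareto density is strictly decreasing on [x_m, ∞), so the mode is x_m = 1.1000.
Mean = α·x_m/(α−1) = 6.6·1.1/5.6 = 1.2964.
This is the posterior mode — the MAP estimate.

1.1000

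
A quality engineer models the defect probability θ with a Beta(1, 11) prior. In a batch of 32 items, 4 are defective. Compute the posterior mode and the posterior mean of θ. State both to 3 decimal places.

Posterior: Beta(1+4, 11+28) = Beta(5, 39).
Mode = (5−1)/(5+39−2) = 4/42 = 0.095.
Mean = 5/(5+39) = 5/44 = 0.114.

θ_MAP = 0.095, E[θ|data] = 0.114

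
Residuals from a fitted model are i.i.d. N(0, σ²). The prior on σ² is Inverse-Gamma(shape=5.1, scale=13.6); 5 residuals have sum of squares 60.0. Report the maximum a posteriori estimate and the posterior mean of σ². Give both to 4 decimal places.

MAP = 5.0698; posterior mean = 6.6061

Posterior: Inverse-Gamma(shape = 5.1+5/2 = 7.6, scale = 13.6+60.0/2 = 43.6).
Mode = β/(α+1) = 43.6/8.6 = 5.0698.
Mean = β/(α−1) = 43.6/6.6 = 6.6061.
The mean is pulled above the mode by the posterior's right skew.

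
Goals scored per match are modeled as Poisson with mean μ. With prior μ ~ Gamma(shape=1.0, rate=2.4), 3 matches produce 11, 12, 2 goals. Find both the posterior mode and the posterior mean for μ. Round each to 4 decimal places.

posterior mode = 4.6296, posterior mean = 4.8148

Σ counts = 25. Posterior: Gamma(shape = 1.0+25 = 26.0, rate = 2.4+3 = 5.4).
Mode = (α−1)/β = 25.0/5.4 = 4.6296.
Mean = α/β = 26.0/5.4 = 4.8148.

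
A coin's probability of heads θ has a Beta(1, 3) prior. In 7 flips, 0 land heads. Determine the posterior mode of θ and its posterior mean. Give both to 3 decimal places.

MAP: 0.000. Posterior mean: 0.091.

Posterior: Beta(1+0, 3+7) = Beta(1, 10).
Since α = 1 ≤ 1 and β > 1, the Beta density is monotone decreasing on [0,1]; the mode is at 0.
Mean = 1/(1+10) = 0.091.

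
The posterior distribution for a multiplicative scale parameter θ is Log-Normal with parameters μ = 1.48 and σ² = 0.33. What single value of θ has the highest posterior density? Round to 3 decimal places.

3.158

Mode = exp(μ − σ²) = exp(1.15) = 3.158.
Mean = exp(μ + σ²/2) = exp(1.645) = 5.181.
This is the posterior mode — the MAP estimate.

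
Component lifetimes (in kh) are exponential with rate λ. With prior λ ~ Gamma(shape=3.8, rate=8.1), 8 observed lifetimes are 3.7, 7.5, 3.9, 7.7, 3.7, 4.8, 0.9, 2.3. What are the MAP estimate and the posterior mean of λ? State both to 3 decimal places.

MAP = 0.254, posterior mean = 0.277

Σ times = 34.5. Posterior: Gamma(shape = 3.8+8 = 11.8, rate = 8.1+34.5 = 42.6).
Mode = (α−1)/β = 10.8/42.6 = 0.254.
Mean = α/β = 11.8/42.6 = 0.277.
The mean is pulled above the mode by the posterior's right skew.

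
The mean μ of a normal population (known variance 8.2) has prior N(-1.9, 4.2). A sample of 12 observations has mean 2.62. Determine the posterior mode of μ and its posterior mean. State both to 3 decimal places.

posterior mode = 1.988, posterior mean = 1.988

Posterior for μ is Normal. Precision-weighted mean: (1/4.2·-1.9 + 12/8.2·2.62) / (1/4.2 + 12/8.2) = 1.988.
A Normal posterior is symmetric, so mode = mean.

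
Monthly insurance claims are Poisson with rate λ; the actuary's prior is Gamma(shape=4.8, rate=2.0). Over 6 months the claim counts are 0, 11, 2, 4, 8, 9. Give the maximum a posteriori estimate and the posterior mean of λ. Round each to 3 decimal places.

Σ counts = 34. Posterior: Gamma(shape = 4.8+34 = 38.8, rate = 2.0+6 = 8.0).
Mode = (α−1)/β = 37.8/8.0 = 4.725.
Mean = α/β = 38.8/8.0 = 4.850.
The mean is pulled above the mode by the posterior's right skew.

MAP = 4.725; posterior mean = 4.850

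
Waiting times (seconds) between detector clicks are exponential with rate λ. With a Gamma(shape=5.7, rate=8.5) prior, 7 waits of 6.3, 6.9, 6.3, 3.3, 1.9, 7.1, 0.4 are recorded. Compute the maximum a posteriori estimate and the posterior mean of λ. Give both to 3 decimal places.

MAP = 0.287, posterior mean = 0.312

Σ times = 32.2. Posterior: Gamma(shape = 5.7+7 = 12.7, rate = 8.5+32.2 = 40.7).
Mode = (α−1)/β = 11.7/40.7 = 0.287.
Mean = α/β = 12.7/40.7 = 0.312.
The posterior is right-skewed, so the mean exceeds the mode.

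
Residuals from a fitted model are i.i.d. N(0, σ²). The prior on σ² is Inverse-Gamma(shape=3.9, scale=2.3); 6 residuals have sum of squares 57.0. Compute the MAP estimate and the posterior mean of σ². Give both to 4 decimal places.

MAP = 3.8987, posterior mean = 5.2203

Posterior: Inverse-Gamma(shape = 3.9+6/2 = 6.9, scale = 2.3+57.0/2 = 30.8).
Mode = β/(α+1) = 30.8/7.9 = 3.8987.
Mean = β/(α−1) = 30.8/5.9 = 5.2203.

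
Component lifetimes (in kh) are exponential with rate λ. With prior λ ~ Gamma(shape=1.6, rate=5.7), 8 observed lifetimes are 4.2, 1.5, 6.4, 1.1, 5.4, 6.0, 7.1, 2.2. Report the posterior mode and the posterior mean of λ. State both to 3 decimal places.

λ_MAP = 0.217, E[λ|data] = 0.242

Σ times = 33.9. Posterior: Gamma(shape = 1.6+8 = 9.6, rate = 5.7+33.9 = 39.6).
Mode = (α−1)/β = 8.6/39.6 = 0.217.
Mean = α/β = 9.6/39.6 = 0.242.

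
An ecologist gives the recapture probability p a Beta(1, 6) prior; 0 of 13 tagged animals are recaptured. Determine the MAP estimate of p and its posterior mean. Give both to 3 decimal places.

MAP: 0.000. Posterior mean: 0.050.

Posterior: Beta(1+0, 6+13) = Beta(1, 19).
Since α = 1 ≤ 1 and β > 1, the Beta density is monotone decreasing on [0,1]; the mode is at 0.
Mean = 1/(1+19) = 0.050.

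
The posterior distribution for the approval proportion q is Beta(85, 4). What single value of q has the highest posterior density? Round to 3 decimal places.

Mode = (85−1)/(85+4−2) = 84/87 = 0.966.
Mean = 85/(85+4) = 85/89 = 0.955.
This is the posterior mode — the MAP estimate.

0.966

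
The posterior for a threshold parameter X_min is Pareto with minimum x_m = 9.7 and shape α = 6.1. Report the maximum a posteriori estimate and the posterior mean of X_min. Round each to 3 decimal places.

MAP = 9.700; posterior mean = 11.602

The Pareto density is strictly decreasing on [x_m, ∞), so the mode is x_m = 9.700.
Mean = α·x_m/(α−1) = 6.1·9.7/5.1 = 11.602.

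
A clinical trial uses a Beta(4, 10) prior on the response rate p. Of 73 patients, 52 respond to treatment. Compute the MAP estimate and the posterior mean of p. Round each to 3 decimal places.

Posterior: Beta(4+52, 10+21) = Beta(56, 31).
Mode = (56−1)/(56+31−2) = 55/85 = 0.647.
Mean = 56/(56+31) = 56/87 = 0.644.

MAP estimate = 0.647, posterior mean = 0.644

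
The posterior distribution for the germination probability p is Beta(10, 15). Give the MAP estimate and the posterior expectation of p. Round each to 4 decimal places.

Mode = (10−1)/(10+15−2) = 9/23 = 0.3913.
Mean = 10/(10+15) = 10/25 = 0.4000.

MAP = 0.3913; posterior mean = 0.4000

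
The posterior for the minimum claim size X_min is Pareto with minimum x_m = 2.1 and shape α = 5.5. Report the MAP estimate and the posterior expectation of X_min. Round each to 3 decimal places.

The Pareto density is strictly decreasing on [x_m, ∞), so the mode is x_m = 2.100.
Mean = α·x_m/(α−1) = 5.5·2.1/4.5 = 2.567.
Right-skewed posterior ⇒ mode < mean.

X_min_MAP = 2.100, E[X_min|data] = 2.567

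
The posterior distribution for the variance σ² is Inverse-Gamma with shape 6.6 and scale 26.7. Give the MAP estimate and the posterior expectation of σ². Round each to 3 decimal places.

Mode = β/(α+1) = 26.7/7.6 = 3.513.
Mean = β/(α−1) = 26.7/5.6 = 4.768.
Mean > mode: the posterior has a right tail.

MAP: 3.513. Posterior mean: 4.768.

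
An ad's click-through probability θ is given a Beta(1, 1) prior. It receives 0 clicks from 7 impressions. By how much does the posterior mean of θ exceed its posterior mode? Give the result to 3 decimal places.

0.111

Posterior: Beta(1+0, 1+7) = Beta(1, 8).
Since α = 1 ≤ 1 and β > 1, the Beta density is monotone decreasing on [0,1]; the mode is at 0.
Mean = 1/(1+8) = 0.111.
Difference = 0.111 − 0.000 = 0.111.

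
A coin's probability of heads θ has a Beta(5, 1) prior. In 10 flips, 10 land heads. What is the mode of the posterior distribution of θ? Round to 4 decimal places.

1.0000

Posterior: Beta(5+10, 1+0) = Beta(15, 1).
Since β = 1 ≤ 1 and α > 1, the Beta density is monotone increasing on [0,1]; the mode is at 1.
Mean = 15/(15+1) = 0.9375.
This is the posterior mode — the MAP estimate.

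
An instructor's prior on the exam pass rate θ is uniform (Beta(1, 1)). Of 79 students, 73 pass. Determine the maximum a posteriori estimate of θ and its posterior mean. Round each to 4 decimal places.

MAP = 0.9241; posterior mean = 0.9136

Posterior: Beta(1+73, 1+6) = Beta(74, 7).
Mode = (74−1)/(74+7−2) = 73/79 = 0.9241.
With a flat prior the MAP equals the MLE, 73/79.
Mean = 74/(74+7) = 74/81 = 0.9136.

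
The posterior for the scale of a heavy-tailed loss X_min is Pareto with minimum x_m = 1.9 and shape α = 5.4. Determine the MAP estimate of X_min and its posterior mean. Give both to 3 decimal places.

The Pareto density is strictly decreasing on [x_m, ∞), so the mode is x_m = 1.900.
Mean = α·x_m/(α−1) = 5.4·1.9/4.4 = 2.332.

MAP = 1.900; posterior mean = 2.332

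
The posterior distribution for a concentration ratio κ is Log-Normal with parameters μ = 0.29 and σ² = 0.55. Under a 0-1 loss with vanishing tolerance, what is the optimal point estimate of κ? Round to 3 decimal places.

0.771

Mode = exp(μ − σ²) = exp(-0.26) = 0.771.
Mean = exp(μ + σ²/2) = exp(0.565) = 1.759.
This is the posterior mode — the MAP estimate.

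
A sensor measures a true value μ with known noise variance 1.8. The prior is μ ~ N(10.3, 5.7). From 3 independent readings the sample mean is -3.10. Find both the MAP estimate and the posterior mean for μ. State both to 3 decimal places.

Posterior for μ is Normal. Precision-weighted mean: (1/5.7·10.3 + 3/1.8·-3.10) / (1/5.7 + 3/1.8) = -1.824.
A Normal posterior is symmetric, so mode = mean.

μ_MAP = -1.824, E[μ|data] = -1.824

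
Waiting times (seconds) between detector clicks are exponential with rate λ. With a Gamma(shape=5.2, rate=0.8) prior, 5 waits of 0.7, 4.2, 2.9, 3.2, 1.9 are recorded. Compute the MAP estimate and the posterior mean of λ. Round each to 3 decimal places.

Σ times = 12.9. Posterior: Gamma(shape = 5.2+5 = 10.2, rate = 0.8+12.9 = 13.7).
Mode = (α−1)/β = 9.2/13.7 = 0.672.
Mean = α/β = 10.2/13.7 = 0.745.

MAP estimate = 0.672, posterior mean = 0.745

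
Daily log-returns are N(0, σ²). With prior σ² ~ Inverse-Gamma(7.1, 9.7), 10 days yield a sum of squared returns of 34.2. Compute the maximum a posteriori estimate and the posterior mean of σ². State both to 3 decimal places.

maximum a posteriori estimate = 2.046, posterior mean = 2.414

Posterior: Inverse-Gamma(shape = 7.1+10/2 = 12.1, scale = 9.7+34.2/2 = 26.8).
Mode = β/(α+1) = 26.8/13.1 = 2.046.
Mean = β/(α−1) = 26.8/11.1 = 2.414.
The mean is pulled above the mode by the posterior's right skew.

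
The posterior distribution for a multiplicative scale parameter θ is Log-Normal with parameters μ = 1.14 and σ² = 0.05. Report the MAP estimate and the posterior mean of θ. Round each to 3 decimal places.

MAP estimate = 2.974, posterior mean = 3.206

Mode = exp(μ − σ²) = exp(1.09) = 2.974.
Mean = exp(μ + σ²/2) = exp(1.165) = 3.206.
The mean is pulled above the mode by the posterior's right skew.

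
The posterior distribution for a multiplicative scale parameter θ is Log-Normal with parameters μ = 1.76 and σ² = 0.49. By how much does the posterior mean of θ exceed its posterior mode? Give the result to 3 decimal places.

3.865

Mode = exp(μ − σ²) = exp(1.27) = 3.561.
Mean = exp(μ + σ²/2) = exp(2.005) = 7.426.
Difference = 7.426 − 3.561 = 3.865.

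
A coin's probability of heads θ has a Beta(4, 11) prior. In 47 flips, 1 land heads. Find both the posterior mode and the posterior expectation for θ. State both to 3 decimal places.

Posterior: Beta(4+1, 11+46) = Beta(5, 57).
Mode = (5−1)/(5+57−2) = 4/60 = 0.067.
Mean = 5/(5+57) = 5/62 = 0.081.
The mean is pulled above the mode by the posterior's right skew.

posterior mode = 0.067, posterior expectation = 0.081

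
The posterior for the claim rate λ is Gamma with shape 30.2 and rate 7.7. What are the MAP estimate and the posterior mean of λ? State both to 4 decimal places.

Mode = (α−1)/β = 29.2/7.7 = 3.7922.
Mean = α/β = 30.2/7.7 = 3.9221.

MAP = 3.7922; posterior mean = 3.9221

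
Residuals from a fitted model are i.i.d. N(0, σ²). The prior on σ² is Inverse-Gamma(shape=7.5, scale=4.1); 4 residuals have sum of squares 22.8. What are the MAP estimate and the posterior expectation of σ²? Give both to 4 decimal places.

MAP = 1.4762; posterior mean = 1.8235

Posterior: Inverse-Gamma(shape = 7.5+4/2 = 9.5, scale = 4.1+22.8/2 = 15.5).
Mode = β/(α+1) = 15.5/10.5 = 1.4762.
Mean = β/(α−1) = 15.5/8.5 = 1.8235.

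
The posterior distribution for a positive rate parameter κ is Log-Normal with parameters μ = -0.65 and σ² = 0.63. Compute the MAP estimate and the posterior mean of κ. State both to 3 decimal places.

Mode = exp(μ − σ²) = exp(-1.28) = 0.278.
Mean = exp(μ + σ²/2) = exp(-0.335) = 0.715.

MAP: 0.278. Posterior mean: 0.715.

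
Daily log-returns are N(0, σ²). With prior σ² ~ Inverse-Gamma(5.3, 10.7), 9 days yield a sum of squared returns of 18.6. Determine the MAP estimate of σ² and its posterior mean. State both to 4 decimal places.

MAP = 1.8519; posterior mean = 2.2727

Posterior: Inverse-Gamma(shape = 5.3+9/2 = 9.8, scale = 10.7+18.6/2 = 20.0).
Mode = β/(α+1) = 20.0/10.8 = 1.8519.
Mean = β/(α−1) = 20.0/8.8 = 2.2727.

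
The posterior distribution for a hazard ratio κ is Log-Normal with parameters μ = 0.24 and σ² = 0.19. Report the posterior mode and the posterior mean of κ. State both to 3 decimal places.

κ_MAP = 1.051, E[κ|data] = 1.398

Mode = exp(μ − σ²) = exp(0.05) = 1.051.
Mean = exp(μ + σ²/2) = exp(0.335) = 1.398.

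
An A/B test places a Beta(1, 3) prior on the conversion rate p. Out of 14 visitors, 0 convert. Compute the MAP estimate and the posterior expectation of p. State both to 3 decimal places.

Posterior: Beta(1+0, 3+14) = Beta(1, 17).
Since α = 1 ≤ 1 and β > 1, the Beta density is monotone decreasing on [0,1]; the mode is at 0.
Mean = 1/(1+17) = 0.056.
Mean > mode: the posterior has a right tail.

MAP = 0.000, posterior mean = 0.056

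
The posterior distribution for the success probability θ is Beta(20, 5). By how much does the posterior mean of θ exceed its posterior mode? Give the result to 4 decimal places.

Mode = (20−1)/(20+5−2) = 19/23 = 0.8261.
Mean = 20/(20+5) = 20/25 = 0.8000.
Difference = 0.8000 − 0.8261 = -0.0261.

-0.0261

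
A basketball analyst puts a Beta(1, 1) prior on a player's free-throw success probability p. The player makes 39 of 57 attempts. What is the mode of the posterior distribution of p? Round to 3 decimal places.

0.684

Posterior: Beta(1+39, 1+18) = Beta(40, 19).
Mode = (40−1)/(40+19−2) = 39/57 = 0.684.
Mean = 40/(40+19) = 40/59 = 0.678.
This is the posterior mode — the MAP estimate.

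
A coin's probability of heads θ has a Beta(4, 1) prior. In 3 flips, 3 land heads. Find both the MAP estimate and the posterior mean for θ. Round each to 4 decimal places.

MAP estimate = 1.0000, posterior mean = 0.8750

Posterior: Beta(4+3, 1+0) = Beta(7, 1).
Since β = 1 ≤ 1 and α > 1, the Beta density is monotone increasing on [0,1]; the mode is at 1.
Mean = 7/(7+1) = 0.8750.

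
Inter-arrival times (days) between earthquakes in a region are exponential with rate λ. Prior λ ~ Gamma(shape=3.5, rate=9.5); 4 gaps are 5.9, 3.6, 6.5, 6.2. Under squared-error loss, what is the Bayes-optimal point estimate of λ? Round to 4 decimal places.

Σ times = 22.2. Posterior: Gamma(shape = 3.5+4 = 7.5, rate = 9.5+22.2 = 31.7).
Mode = (α−1)/β = 6.5/31.7 = 0.2050.
Mean = α/β = 7.5/31.7 = 0.2366.
Squared-error loss ⇒ the optimal estimator is the posterior mean.

0.2366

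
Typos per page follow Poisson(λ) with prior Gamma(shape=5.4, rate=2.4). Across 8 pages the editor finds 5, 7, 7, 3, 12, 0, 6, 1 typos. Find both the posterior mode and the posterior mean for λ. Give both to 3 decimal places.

λ_MAP = 4.365, E[λ|data] = 4.462

Σ counts = 41. Posterior: Gamma(shape = 5.4+41 = 46.4, rate = 2.4+8 = 10.4).
Mode = (α−1)/β = 45.4/10.4 = 4.365.
Mean = α/β = 46.4/10.4 = 4.462.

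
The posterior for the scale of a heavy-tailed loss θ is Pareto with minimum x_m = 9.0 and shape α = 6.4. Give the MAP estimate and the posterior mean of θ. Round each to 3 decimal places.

The Pareto density is strictly decreasing on [x_m, ∞), so the mode is x_m = 9.000.
Mean = α·x_m/(α−1) = 6.4·9.0/5.4 = 10.667.
Mean > mode: the posterior has a right tail.

MAP estimate = 9.000, posterior mean = 10.667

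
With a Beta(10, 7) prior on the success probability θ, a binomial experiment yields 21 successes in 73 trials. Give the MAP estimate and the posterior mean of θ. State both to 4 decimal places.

MAP = 0.3409; posterior mean = 0.3444

Posterior: Beta(10+21, 7+52) = Beta(31, 59).
Mode = (31−1)/(31+59−2) = 30/88 = 0.3409.
Mean = 31/(31+59) = 31/90 = 0.3444.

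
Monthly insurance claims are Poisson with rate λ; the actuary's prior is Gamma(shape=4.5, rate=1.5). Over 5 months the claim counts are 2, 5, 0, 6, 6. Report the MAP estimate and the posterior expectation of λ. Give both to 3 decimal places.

Σ counts = 19. Posterior: Gamma(shape = 4.5+19 = 23.5, rate = 1.5+5 = 6.5).
Mode = (α−1)/β = 22.5/6.5 = 3.462.
Mean = α/β = 23.5/6.5 = 3.615.

λ_MAP = 3.462, E[λ|data] = 3.615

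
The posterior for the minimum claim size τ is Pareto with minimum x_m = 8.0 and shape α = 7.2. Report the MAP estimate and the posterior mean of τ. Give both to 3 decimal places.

MAP = 8.000, posterior mean = 9.290

The Pareto density is strictly decreasing on [x_m, ∞), so the mode is x_m = 8.000.
Mean = α·x_m/(α−1) = 7.2·8.0/6.2 = 9.290.
The posterior is right-skewed, so the mean exceeds the mode.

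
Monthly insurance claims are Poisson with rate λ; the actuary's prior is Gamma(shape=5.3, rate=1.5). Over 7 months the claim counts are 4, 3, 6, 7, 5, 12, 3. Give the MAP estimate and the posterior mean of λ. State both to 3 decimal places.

MAP = 5.212, posterior mean = 5.329

Σ counts = 40. Posterior: Gamma(shape = 5.3+40 = 45.3, rate = 1.5+7 = 8.5).
Mode = (α−1)/β = 44.3/8.5 = 5.212.
Mean = α/β = 45.3/8.5 = 5.329.
The posterior is right-skewed, so the mean exceeds the mode.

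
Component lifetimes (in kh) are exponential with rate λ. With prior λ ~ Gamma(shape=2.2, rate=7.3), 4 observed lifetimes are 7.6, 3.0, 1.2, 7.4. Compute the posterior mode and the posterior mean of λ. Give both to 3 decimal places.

Σ times = 19.2. Posterior: Gamma(shape = 2.2+4 = 6.2, rate = 7.3+19.2 = 26.5).
Mode = (α−1)/β = 5.2/26.5 = 0.196.
Mean = α/β = 6.2/26.5 = 0.234.

MAP = 0.196, posterior mean = 0.234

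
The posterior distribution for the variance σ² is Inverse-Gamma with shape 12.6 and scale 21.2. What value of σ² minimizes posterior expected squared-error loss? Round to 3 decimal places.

1.828

Mode = β/(α+1) = 21.2/13.6 = 1.559.
Mean = β/(α−1) = 21.2/11.6 = 1.828.
Squared-error loss ⇒ the optimal estimator is the posterior mean.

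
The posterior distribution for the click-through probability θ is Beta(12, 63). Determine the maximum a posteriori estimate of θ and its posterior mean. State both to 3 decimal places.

MAP = 0.151, posterior mean = 0.160

Mode = (12−1)/(12+63−2) = 11/73 = 0.151.
Mean = 12/(12+63) = 12/75 = 0.160.
Right-skewed posterior ⇒ mode < mean.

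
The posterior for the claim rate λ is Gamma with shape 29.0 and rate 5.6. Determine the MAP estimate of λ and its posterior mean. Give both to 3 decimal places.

Mode = (α−1)/β = 28.0/5.6 = 5.000.
Mean = α/β = 29.0/5.6 = 5.179.

MAP estimate = 5.000, posterior mean = 5.179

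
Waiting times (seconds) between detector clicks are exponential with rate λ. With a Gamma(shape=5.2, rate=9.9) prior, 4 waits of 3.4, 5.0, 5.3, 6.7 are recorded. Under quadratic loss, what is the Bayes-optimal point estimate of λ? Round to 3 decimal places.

Σ times = 20.4. Posterior: Gamma(shape = 5.2+4 = 9.2, rate = 9.9+20.4 = 30.3).
Mode = (α−1)/β = 8.2/30.3 = 0.271.
Mean = α/β = 9.2/30.3 = 0.304.
Quadratic loss ⇒ the optimal estimator is the posterior mean.

0.304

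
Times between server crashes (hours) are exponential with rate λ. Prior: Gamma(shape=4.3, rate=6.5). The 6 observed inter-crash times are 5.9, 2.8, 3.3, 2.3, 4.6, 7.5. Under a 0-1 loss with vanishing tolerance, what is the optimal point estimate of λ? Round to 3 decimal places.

0.283

Σ times = 26.4. Posterior: Gamma(shape = 4.3+6 = 10.3, rate = 6.5+26.4 = 32.9).
Mode = (α−1)/β = 9.3/32.9 = 0.283.
Mean = α/β = 10.3/32.9 = 0.313.
This is the posterior mode — the MAP estimate.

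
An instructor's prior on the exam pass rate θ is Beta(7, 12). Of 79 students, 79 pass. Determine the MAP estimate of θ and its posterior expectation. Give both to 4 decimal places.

θ_MAP = 0.8854, E[θ|data] = 0.8776

Posterior: Beta(7+79, 12+0) = Beta(86, 12).
Mode = (86−1)/(86+12−2) = 85/96 = 0.8854.
Mean = 86/(86+12) = 86/98 = 0.8776.
Mode > mean: the posterior has a left tail.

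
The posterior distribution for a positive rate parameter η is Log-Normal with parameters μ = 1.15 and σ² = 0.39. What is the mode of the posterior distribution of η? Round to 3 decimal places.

2.138

Mode = exp(μ − σ²) = exp(0.76) = 2.138.
Mean = exp(μ + σ²/2) = exp(1.345) = 3.838.
This is the posterior mode — the MAP estimate.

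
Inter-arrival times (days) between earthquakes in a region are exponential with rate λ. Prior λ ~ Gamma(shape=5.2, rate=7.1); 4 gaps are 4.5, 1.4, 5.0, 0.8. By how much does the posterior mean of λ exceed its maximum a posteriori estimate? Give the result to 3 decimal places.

0.053

Σ times = 11.7. Posterior: Gamma(shape = 5.2+4 = 9.2, rate = 7.1+11.7 = 18.8).
Mode = (α−1)/β = 8.2/18.8 = 0.436.
Mean = α/β = 9.2/18.8 = 0.489.
Difference = 0.489 − 0.436 = 0.053.
The mean is pulled above the mode by the posterior's right skew.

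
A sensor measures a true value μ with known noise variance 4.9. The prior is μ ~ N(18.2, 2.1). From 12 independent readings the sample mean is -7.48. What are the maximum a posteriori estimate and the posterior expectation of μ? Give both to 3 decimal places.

MAP = -3.300, posterior mean = -3.300

Posterior for μ is Normal. Precision-weighted mean: (1/2.1·18.2 + 12/4.9·-7.48) / (1/2.1 + 12/4.9) = -3.300.
A Normal posterior is symmetric, so mode = mean.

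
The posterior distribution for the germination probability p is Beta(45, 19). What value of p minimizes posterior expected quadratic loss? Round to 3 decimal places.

0.703

Mode = (45−1)/(45+19−2) = 44/62 = 0.710.
Mean = 45/(45+19) = 45/64 = 0.703.
Quadratic loss ⇒ the optimal estimator is the posterior mean.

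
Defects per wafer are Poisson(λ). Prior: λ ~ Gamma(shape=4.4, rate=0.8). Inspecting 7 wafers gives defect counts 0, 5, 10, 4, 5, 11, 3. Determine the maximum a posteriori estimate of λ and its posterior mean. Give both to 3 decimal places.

Σ counts = 38. Posterior: Gamma(shape = 4.4+38 = 42.4, rate = 0.8+7 = 7.8).
Mode = (α−1)/β = 41.4/7.8 = 5.308.
Mean = α/β = 42.4/7.8 = 5.436.
The posterior is right-skewed, so the mean exceeds the mode.

λ_MAP = 5.308, E[λ|data] = 5.436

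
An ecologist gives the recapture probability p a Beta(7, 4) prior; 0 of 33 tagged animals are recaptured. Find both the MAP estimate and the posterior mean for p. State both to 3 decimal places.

Posterior: Beta(7+0, 4+33) = Beta(7, 37).
Mode = (7−1)/(7+37−2) = 6/42 = 0.143.
Mean = 7/(7+37) = 7/44 = 0.159.
Mean > mode: the posterior has a right tail.

MAP = 0.143, posterior mean = 0.159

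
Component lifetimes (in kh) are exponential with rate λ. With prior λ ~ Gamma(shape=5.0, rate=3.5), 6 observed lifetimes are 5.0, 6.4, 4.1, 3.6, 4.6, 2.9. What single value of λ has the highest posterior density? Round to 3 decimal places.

0.332

Σ times = 26.6. Posterior: Gamma(shape = 5.0+6 = 11.0, rate = 3.5+26.6 = 30.1).
Mode = (α−1)/β = 10.0/30.1 = 0.332.
Mean = α/β = 11.0/30.1 = 0.365.
This is the posterior mode — the MAP estimate.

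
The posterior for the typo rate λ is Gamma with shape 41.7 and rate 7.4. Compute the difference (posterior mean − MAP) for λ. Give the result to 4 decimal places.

Mode = (α−1)/β = 40.7/7.4 = 5.5000.
Mean = α/β = 41.7/7.4 = 5.6351.
Difference = 5.6351 − 5.5000 = 0.1351.
The posterior is right-skewed, so the mean exceeds the mode.

0.1351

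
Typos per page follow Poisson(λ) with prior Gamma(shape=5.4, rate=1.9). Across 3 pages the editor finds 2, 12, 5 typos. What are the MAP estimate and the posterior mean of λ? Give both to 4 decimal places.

λ_MAP = 4.7755, E[λ|data] = 4.9796

Σ counts = 19. Posterior: Gamma(shape = 5.4+19 = 24.4, rate = 1.9+3 = 4.9).
Mode = (α−1)/β = 23.4/4.9 = 4.7755.
Mean = α/β = 24.4/4.9 = 4.9796.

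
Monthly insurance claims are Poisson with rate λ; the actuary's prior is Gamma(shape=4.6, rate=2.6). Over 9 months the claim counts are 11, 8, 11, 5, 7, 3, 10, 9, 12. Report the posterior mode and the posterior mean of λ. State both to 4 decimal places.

λ_MAP = 6.8621, E[λ|data] = 6.9483

Σ counts = 76. Posterior: Gamma(shape = 4.6+76 = 80.6, rate = 2.6+9 = 11.6).
Mode = (α−1)/β = 79.6/11.6 = 6.8621.
Mean = α/β = 80.6/11.6 = 6.9483.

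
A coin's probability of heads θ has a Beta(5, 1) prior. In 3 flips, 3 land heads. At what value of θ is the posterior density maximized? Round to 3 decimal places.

1.000

Posterior: Beta(5+3, 1+0) = Beta(8, 1).
Since β = 1 ≤ 1 and α > 1, the Beta density is monotone increasing on [0,1]; the mode is at 1.
Mean = 8/(8+1) = 0.889.
This is the posterior mode — the MAP estimate.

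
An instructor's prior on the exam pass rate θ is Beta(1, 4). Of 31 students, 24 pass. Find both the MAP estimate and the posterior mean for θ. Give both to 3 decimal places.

Posterior: Beta(1+24, 4+7) = Beta(25, 11).
Mode = (25−1)/(25+11−2) = 24/34 = 0.706.
Mean = 25/(25+11) = 25/36 = 0.694.

θ_MAP = 0.706, E[θ|data] = 0.694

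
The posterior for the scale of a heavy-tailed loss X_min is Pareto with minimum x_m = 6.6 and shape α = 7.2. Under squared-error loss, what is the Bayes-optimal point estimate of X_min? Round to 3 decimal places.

7.665

The Pareto density is strictly decreasing on [x_m, ∞), so the mode is x_m = 6.600.
Mean = α·x_m/(α−1) = 7.2·6.6/6.2 = 7.665.
Squared-error loss ⇒ the optimal estimator is the posterior mean.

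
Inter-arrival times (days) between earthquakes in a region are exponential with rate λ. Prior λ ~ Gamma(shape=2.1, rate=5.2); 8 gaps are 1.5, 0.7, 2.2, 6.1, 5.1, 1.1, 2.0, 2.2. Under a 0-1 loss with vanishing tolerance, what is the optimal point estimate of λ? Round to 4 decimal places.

Σ times = 20.9. Posterior: Gamma(shape = 2.1+8 = 10.1, rate = 5.2+20.9 = 26.1).
Mode = (α−1)/β = 9.1/26.1 = 0.3487.
Mean = α/β = 10.1/26.1 = 0.3870.
This is the posterior mode — the MAP estimate.

0.3487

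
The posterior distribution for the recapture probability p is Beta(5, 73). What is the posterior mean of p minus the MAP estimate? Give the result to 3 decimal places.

Mode = (5−1)/(5+73−2) = 4/76 = 0.053.
Mean = 5/(5+73) = 5/78 = 0.064.
Difference = 0.064 − 0.053 = 0.011.
The mean is pulled above the mode by the posterior's right skew.

0.011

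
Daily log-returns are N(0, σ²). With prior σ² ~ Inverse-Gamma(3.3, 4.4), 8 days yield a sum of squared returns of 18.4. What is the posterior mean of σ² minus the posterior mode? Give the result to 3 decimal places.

Posterior: Inverse-Gamma(shape = 3.3+8/2 = 7.3, scale = 4.4+18.4/2 = 13.6).
Mode = β/(α+1) = 13.6/8.3 = 1.639.
Mean = β/(α−1) = 13.6/6.3 = 2.159.
Difference = 2.159 − 1.639 = 0.520.

0.520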